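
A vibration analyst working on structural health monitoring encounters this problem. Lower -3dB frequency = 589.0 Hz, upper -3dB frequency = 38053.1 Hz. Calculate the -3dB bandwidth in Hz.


Bandwidth is the difference of -3dB frequencies:
BW = f_high - f_low
   = 38053.1 - 589.0
   = 37464.1 Hz

37464.1 Hz


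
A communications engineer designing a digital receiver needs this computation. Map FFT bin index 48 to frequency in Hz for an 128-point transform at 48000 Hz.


Frequency of DFT bin k:
f_k = k * fs / N
    = 48 * 48000 / 128
    = 2304000 / 128
    = 18000.0 Hz

18000.0 Hz


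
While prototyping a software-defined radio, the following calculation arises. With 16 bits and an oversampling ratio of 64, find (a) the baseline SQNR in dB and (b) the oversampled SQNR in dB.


Step 1 — baseline SQNR at Nyquist:
SQNR_base = 6.02*N + 1.76
          = 6.02*16 + 1.76
          = 98.08 dB

Step 2 — oversampling processing gain:
G = 10*log10(OSR) = 10*log10(64) = 18.06 dB

Step 3 — total:
SQNR_total = 98.08 + 18.06 = 116.14 dB

Base SQNR = 98.08 dB; oversampled SQNR = 116.14 dB


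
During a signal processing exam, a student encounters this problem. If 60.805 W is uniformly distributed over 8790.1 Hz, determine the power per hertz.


Power spectral density:
PSD = P / BW
    = 60.805 / 8790.1
    = 0.00691744 W/Hz

0.00691744 W/Hz


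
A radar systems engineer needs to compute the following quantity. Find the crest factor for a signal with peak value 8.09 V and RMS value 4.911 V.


Crest factor is the ratio of peak to RMS:
CF = V_peak / V_rms
   = 8.09 / 4.911
   = 1.6473

1.6473


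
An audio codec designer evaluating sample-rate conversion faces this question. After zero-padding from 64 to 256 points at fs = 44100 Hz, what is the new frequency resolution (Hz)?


Frequency resolution after zero-padding:
N_padded = 64 * 4 = 256
df = fs / N_padded
   = 44100 / 256
   = 172.2656 Hz

172.2656 Hz


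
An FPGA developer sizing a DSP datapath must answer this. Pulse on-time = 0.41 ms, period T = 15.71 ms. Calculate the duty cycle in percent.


Duty cycle as a percentage:
DC = (t_on / T) * 100
   = (0.41 / 15.71) * 100
   = 0.026098 * 100
   = 2.61 %

2.61 %


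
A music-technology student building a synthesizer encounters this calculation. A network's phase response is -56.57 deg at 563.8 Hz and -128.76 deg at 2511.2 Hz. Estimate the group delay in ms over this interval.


Group delay from phase difference:
tau = -d(phi)/d(omega)
d(phi) = -72.19 deg = -1.259953 rad
d(omega) = 2*pi*(2511.2 - 563.8) = 12235.8751 rad/s
tau = -(-1.259953) / 12235.8751
    = 0.103 ms

0.103 ms


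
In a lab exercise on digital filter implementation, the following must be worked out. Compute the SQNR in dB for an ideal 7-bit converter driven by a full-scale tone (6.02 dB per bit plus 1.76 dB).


Theoretical SNR for a full-scale sinusoid:
SNR = 6.02 * N + 1.76
    = 6.02 * 7 + 1.76
    = 42.14 + 1.76
    = 43.9 dB

43.9 dB


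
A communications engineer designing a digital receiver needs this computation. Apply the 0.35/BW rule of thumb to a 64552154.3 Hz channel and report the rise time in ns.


Rise time from bandwidth relationship:
tr = 0.35 / BW
   = 0.35 / 64552154.3
   = 5.421972416e-09 s
   = 5.422 ns

5.422 ns


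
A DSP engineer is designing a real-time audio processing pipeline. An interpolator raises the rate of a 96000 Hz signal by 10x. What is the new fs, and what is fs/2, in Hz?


Step 1 — output sample rate after interpolation by L:
fs_out = L * fs_in = 10 * 96000 = 960000 Hz

Step 2 — Nyquist frequency of the output stream:
f_Nyq = fs_out / 2 = 960000 / 2 = 480000.0 Hz

fs_out = 960000 Hz; f_Nyquist = 480000.0 Hz


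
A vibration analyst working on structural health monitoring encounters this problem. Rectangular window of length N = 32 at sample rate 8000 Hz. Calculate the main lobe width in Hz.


Main lobe width for a rectangular window:
Width = 2 * fs / N
      = 2 * 8000 / 32
      = 16000 / 32
      = 500.0 Hz

500.0 Hz


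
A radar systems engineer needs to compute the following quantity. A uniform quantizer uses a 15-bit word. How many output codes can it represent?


Number of quantization levels = 2^N
= 2^15
= 32768

32768


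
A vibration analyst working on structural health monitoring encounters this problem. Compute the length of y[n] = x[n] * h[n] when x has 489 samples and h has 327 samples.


Linear convolution output length:
L = N + M - 1
  = 489 + 327 - 1
  = 815 samples

815


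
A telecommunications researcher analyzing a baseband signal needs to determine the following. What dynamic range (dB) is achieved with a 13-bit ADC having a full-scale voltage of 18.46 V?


Dynamic range from full-scale to LSB:
V_min = V_max / 2^bits = 18.46 / 2^13
DR = 20 * log10(V_max / V_min)
   = 20 * log10(2^13)
   = 20 * 13 * log10(2)
   = 78.27 dB

78.27 dB


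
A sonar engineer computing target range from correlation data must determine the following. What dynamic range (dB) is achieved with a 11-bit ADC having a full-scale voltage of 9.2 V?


Dynamic range from full-scale to LSB:
V_min = V_max / 2^bits = 9.2 / 2^11
DR = 20 * log10(V_max / V_min)
   = 20 * log10(2^11)
   = 20 * 11 * log10(2)
   = 66.23 dB

66.23 dB


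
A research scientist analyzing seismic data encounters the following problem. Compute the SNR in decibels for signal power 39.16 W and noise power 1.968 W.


SNR in decibels:
SNR = 10 * log10(Ps / Pn)
    = 10 * log10(39.16 / 1.968)
    = 10 * log10(19.8984)
    = 10 * 1.2988
    = 12.99 dB

12.99 dB


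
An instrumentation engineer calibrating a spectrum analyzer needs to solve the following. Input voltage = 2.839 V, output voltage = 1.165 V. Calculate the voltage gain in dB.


Voltage gain in dB:
G = 20 * log10(Vout / Vin)
  = 20 * log10(1.165 / 2.839)
  = 20 * log10(0.410356)
  = 20 * -0.386839
  = -7.74 dB

-7.74 dB


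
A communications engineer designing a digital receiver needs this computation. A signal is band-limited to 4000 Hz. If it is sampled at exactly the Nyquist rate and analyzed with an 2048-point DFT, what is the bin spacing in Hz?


Step 1 — Nyquist sampling rate:
fs = 2 * fmax = 2 * 4000 = 8000 Hz

Step 2 — DFT bin spacing:
df = fs / N = 8000 / 2048 = 3.9062 Hz

3.9062 Hz


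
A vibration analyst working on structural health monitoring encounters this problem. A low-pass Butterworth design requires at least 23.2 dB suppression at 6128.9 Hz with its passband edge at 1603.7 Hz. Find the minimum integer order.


Butterworth filter order formula:
n = log10(10^(A/10) - 1) / (2 * log10(f_stop/f_pass))
10^(23.2/10) - 1 = 207.9296
f_stop/f_pass = 6128.9 / 1603.7 = 3.8217
n = 1.9904 -> ceil = 2

2


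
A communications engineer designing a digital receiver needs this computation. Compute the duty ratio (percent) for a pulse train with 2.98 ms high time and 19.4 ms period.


Duty cycle as a percentage:
DC = (t_on / T) * 100
   = (2.98 / 19.4) * 100
   = 0.153608 * 100
   = 15.36 %

15.36 %


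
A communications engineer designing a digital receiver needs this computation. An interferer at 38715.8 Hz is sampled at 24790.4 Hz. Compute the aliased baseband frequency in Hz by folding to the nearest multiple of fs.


Compute the nearest integer multiple of fs to the signal:
n = round(38715.8 / 24790.4) = 2
f_alias = |38715.8 - 2 * 24790.4|
        = |38715.8 - 49580.8|
        = 10865.0 Hz

10865.0


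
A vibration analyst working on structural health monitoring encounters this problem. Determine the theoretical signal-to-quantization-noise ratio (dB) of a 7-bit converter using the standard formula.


Theoretical SNR for a full-scale sinusoid:
SNR = 6.02 * N + 1.76
    = 6.02 * 7 + 1.76
    = 42.14 + 1.76
    = 43.9 dB

43.9 dB


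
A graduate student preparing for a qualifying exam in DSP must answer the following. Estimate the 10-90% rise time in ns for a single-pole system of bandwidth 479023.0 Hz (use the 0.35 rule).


Rise time from bandwidth relationship:
tr = 0.35 / BW
   = 0.35 / 479023.0
   = 7.306538517e-07 s
   = 730.6539 ns

730.6539 ns


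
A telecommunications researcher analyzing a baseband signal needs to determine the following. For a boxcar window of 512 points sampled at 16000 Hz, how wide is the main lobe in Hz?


Main lobe width for a rectangular window:
Width = 2 * fs / N
      = 2 * 16000 / 512
      = 32000 / 512
      = 62.5 Hz

62.5 Hz


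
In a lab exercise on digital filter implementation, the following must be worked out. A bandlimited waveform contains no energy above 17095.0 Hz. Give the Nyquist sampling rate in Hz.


The Nyquist rate is twice the maximum frequency component.
fs_min = 2 * fmax
      = 2 * 17095.0
      = 34190.0 Hz

34190.0


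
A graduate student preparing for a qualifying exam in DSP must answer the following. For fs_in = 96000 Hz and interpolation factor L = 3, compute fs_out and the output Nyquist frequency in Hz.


Step 1 — output sample rate after interpolation by L:
fs_out = L * fs_in = 3 * 96000 = 288000 Hz

Step 2 — Nyquist frequency of the output stream:
f_Nyq = fs_out / 2 = 288000 / 2 = 144000.0 Hz

fs_out = 288000 Hz; f_Nyquist = 144000.0 Hz


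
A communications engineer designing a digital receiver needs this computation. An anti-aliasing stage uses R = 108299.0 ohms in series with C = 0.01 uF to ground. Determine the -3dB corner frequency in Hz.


Cutoff frequency of a first-order RC filter:
fc = 1 / (2 * pi * R * C)
C = 0.01 uF = 1e-08 F
fc = 1 / (2 * pi * 108299.0 * 1e-08)
   = 1 / 0.0068046268558224
   = 146.95883 Hz

146.95883 Hz


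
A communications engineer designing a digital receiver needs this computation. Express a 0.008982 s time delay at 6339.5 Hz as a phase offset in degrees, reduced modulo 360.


Phase shift from frequency and time delay:
phi = 360 * f * t_delay
    = 360 * 6339.5 * 0.008982
    = 20498.9 degrees
    mod 360 = 338.9 degrees

338.9 degrees


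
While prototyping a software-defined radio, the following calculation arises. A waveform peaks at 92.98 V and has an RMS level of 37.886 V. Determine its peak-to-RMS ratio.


Crest factor is the ratio of peak to RMS:
CF = V_peak / V_rms
   = 92.98 / 37.886
   = 2.4542

2.4542


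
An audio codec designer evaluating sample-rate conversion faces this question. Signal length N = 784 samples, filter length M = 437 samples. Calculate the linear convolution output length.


Linear convolution output length:
L = N + M - 1
  = 784 + 437 - 1
  = 1220 samples

1220


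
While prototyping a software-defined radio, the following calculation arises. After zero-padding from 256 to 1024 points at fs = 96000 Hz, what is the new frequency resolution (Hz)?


Frequency resolution after zero-padding:
N_padded = 256 * 4 = 1024
df = fs / N_padded
   = 96000 / 1024
   = 93.75 Hz

93.75 Hz


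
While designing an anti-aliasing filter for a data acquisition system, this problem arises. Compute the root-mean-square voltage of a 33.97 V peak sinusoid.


RMS voltage for a sinusoidal waveform:
V_rms = V_peak / sqrt(2)
      = 33.97 / 1.414214
      = 24.02 V

24.02 V


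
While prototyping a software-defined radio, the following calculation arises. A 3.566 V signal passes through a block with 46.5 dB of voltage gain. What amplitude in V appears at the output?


Output voltage from dB gain:
V_out = V_in * 10^(gain_dB / 20)
      = 3.566 * 10^(46.5 / 20)
      = 3.566 * 211.348904
      = 753.6702 V

753.6702 V


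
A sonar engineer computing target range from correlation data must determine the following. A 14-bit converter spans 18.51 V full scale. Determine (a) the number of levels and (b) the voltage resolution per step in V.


Step 1 — number of quantization levels:
L = 2^N = 2^14 = 16384

Step 2 — LSB step size:
delta = Vfs / L
      = 18.51 / 16384
      = 0.00112976 V

Levels = 16384; step size = 0.00112976 V


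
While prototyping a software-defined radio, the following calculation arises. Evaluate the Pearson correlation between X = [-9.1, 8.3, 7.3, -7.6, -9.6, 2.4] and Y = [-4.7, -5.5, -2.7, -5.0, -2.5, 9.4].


Pearson correlation coefficient (population):
r = cov(X,Y) / (std(X) * std(Y))
Mean X = -1.3833, Mean Y = -1.8333
Cov(X,Y) = 7.792222
Std(X) = 7.628765, Std(Y) = 5.149002
r = 0.1984

0.1984


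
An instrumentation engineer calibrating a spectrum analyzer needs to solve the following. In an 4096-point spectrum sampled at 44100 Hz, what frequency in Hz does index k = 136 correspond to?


Frequency of DFT bin k:
f_k = k * fs / N
    = 136 * 44100 / 4096
    = 5997600 / 4096
    = 1464.258 Hz

1464.258 Hz


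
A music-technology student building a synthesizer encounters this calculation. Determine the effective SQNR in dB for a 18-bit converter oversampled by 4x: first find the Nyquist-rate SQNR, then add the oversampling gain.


Step 1 — baseline SQNR at Nyquist:
SQNR_base = 6.02*N + 1.76
          = 6.02*18 + 1.76
          = 110.12 dB

Step 2 — oversampling processing gain:
G = 10*log10(OSR) = 10*log10(4) = 6.02 dB

Step 3 — total:
SQNR_total = 110.12 + 6.02 = 116.14 dB

Base SQNR = 110.12 dB; oversampled SQNR = 116.14 dB


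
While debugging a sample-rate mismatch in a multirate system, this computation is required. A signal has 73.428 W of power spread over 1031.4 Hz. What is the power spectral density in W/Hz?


Power spectral density:
PSD = P / BW
    = 73.428 / 1031.4
    = 0.07119255 W/Hz

0.07119255 W/Hz


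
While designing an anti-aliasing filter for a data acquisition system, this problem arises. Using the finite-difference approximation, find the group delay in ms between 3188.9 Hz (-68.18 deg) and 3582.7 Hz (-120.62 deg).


Group delay from phase difference:
tau = -d(phi)/d(omega)
d(phi) = -52.44 deg = -0.915251 rad
d(omega) = 2*pi*(3582.7 - 3188.9) = 2474.3184 rad/s
tau = -(-0.915251) / 2474.3184
    = 0.3699 ms

0.3699 ms


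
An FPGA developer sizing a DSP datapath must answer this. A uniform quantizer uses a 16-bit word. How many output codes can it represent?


Number of quantization levels = 2^N
= 2^16
= 65536

65536


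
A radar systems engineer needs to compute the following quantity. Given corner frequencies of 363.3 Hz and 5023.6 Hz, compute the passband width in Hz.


Bandwidth is the difference of -3dB frequencies:
BW = f_high - f_low
   = 5023.6 - 363.3
   = 4660.3 Hz

4660.3 Hz


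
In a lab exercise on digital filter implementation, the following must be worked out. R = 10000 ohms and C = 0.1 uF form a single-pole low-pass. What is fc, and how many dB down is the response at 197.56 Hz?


Step 1 — cutoff frequency:
fc = 1 / (2*pi*R*C)
C = 0.1 uF = 1e-07 F
fc = 1 / (2*pi*10000*1e-07)
   = 159.155 Hz

Step 2 — magnitude at f = 197.56 Hz:
|H(f)| = 1 / sqrt(1 + (f/fc)^2)
f/fc = 197.56 / 159.155 = 1.241306
|H| = 1 / sqrt(1 + 1.540841) = 0.627352
|H|_dB = 20*log10(0.627352) = -4.05 dB

fc = 159.155 Hz; |H(197.56 Hz)| = -4.05 dB


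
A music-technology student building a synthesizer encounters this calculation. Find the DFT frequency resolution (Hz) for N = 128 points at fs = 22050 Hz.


DFT frequency resolution:
df = fs / N
   = 22050 / 128
   = 172.2656 Hz

172.2656 Hz


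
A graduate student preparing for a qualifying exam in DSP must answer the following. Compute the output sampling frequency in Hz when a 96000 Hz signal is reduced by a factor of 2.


Decimation reduces the sample rate:
fs_out = fs_in / M
       = 96000 / 2
       = 48000.0 Hz

48000.0 Hz


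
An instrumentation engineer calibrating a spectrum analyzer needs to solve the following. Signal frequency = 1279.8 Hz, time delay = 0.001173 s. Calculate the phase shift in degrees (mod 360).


Phase shift from frequency and time delay:
phi = 360 * f * t_delay
    = 360 * 1279.8 * 0.001173
    = 540.43 degrees
    mod 360 = 180.43 degrees

180.43 degrees


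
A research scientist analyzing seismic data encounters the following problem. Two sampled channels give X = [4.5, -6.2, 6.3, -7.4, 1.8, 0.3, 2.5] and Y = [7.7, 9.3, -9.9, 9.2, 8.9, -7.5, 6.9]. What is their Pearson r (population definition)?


Pearson correlation coefficient (population):
r = cov(X,Y) / (std(X) * std(Y))
Mean X = 0.2571, Mean Y = 3.5143
Cov(X,Y) = -18.395102
Std(X) = 4.814519, Std(Y) = 7.792382
r = -0.4903

-0.4903


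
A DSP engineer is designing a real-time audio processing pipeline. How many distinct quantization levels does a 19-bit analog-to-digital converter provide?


Number of quantization levels = 2^N
= 2^19
= 524288

524288


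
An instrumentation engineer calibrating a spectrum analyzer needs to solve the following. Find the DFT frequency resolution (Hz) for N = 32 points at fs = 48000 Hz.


DFT frequency resolution:
df = fs / N
   = 48000 / 32
   = 1500.0 Hz

1500.0 Hz


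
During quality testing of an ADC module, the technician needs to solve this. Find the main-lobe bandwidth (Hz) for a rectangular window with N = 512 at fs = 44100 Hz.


Main lobe width for a rectangular window:
Width = 2 * fs / N
      = 2 * 44100 / 512
      = 88200 / 512
      = 172.266 Hz

172.266 Hz


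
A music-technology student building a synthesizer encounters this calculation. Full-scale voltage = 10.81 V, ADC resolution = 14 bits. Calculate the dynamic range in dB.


Dynamic range from full-scale to LSB:
V_min = V_max / 2^bits = 10.81 / 2^14
DR = 20 * log10(V_max / V_min)
   = 20 * log10(2^14)
   = 20 * 14 * log10(2)
   = 84.29 dB

84.29 dB


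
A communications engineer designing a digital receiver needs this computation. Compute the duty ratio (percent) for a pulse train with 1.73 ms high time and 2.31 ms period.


Duty cycle as a percentage:
DC = (t_on / T) * 100
   = (1.73 / 2.31) * 100
   = 0.748918 * 100
   = 74.89 %

74.89 %


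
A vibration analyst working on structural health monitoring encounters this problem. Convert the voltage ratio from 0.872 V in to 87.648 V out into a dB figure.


Voltage gain in dB:
G = 20 * log10(Vout / Vin)
  = 20 * log10(87.648 / 0.872)
  = 20 * log10(100.513761)
  = 20 * 2.002226
  = 40.04 dB

40.04 dB


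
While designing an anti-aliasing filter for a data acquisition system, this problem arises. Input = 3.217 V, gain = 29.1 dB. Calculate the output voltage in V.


Output voltage from dB gain:
V_out = V_in * 10^(gain_dB / 20)
      = 3.217 * 10^(29.1 / 20)
      = 3.217 * 28.510183
      = 91.7173 V

91.7173 V


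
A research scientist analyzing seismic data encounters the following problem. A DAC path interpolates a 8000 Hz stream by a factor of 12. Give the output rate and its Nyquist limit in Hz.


Step 1 — output sample rate after interpolation by L:
fs_out = L * fs_in = 12 * 8000 = 96000 Hz

Step 2 — Nyquist frequency of the output stream:
f_Nyq = fs_out / 2 = 96000 / 2 = 48000.0 Hz

fs_out = 96000 Hz; f_Nyquist = 48000.0 Hz


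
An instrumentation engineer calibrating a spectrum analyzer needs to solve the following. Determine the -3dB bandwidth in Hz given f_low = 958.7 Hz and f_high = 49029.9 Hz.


Bandwidth is the difference of -3dB frequencies:
BW = f_high - f_low
   = 49029.9 - 958.7
   = 48071.2 Hz

48071.2 Hz


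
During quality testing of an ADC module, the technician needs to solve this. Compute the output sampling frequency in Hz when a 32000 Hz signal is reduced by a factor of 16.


Decimation reduces the sample rate:
fs_out = fs_in / M
       = 32000 / 16
       = 2000.0 Hz

2000.0 Hz


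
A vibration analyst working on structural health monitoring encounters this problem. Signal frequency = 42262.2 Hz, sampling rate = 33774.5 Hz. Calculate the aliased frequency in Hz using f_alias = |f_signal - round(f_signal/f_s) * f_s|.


Compute the nearest integer multiple of fs to the signal:
n = round(42262.2 / 33774.5) = 1
f_alias = |42262.2 - 1 * 33774.5|
        = |42262.2 - 33774.5|
        = 8487.7 Hz

8487.7


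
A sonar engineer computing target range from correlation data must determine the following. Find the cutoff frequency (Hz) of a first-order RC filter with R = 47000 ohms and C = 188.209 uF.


Cutoff frequency of a first-order RC filter:
fc = 1 / (2 * pi * R * C)
C = 188.209 uF = 0.000188209 F
fc = 1 / (2 * pi * 47000 * 0.000188209)
   = 1 / 55.579945103511
   = 0.017992 Hz

0.017992 Hz


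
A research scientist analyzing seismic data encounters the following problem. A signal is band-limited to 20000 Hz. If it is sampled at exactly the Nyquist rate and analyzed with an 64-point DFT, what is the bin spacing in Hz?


Step 1 — Nyquist sampling rate:
fs = 2 * fmax = 2 * 20000 = 40000 Hz

Step 2 — DFT bin spacing:
df = fs / N = 40000 / 64 = 625.0 Hz

625.0 Hz


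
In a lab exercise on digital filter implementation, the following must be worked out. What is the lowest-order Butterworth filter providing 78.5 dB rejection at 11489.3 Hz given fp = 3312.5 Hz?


Butterworth filter order formula:
n = log10(10^(A/10) - 1) / (2 * log10(f_stop/f_pass))
10^(78.5/10) - 1 = 70794577.4384
f_stop/f_pass = 11489.3 / 3312.5 = 3.4685
n = 7.2667 -> ceil = 8

8


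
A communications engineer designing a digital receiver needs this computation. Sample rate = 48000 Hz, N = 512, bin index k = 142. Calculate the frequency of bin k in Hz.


Frequency of DFT bin k:
f_k = k * fs / N
    = 142 * 48000 / 512
    = 6816000 / 512
    = 13312.5 Hz

13312.5 Hz


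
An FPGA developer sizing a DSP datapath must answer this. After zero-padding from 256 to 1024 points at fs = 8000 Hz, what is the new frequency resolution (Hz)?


Frequency resolution after zero-padding:
N_padded = 256 * 4 = 1024
df = fs / N_padded
   = 8000 / 1024
   = 7.8125 Hz

7.8125 Hz


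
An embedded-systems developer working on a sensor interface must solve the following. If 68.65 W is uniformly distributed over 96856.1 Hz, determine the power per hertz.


Power spectral density:
PSD = P / BW
    = 68.65 / 96856.1
    = 0.00070878 W/Hz

0.00070878 W/Hz


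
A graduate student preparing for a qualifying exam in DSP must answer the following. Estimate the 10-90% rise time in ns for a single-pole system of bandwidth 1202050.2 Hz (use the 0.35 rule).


Rise time from bandwidth relationship:
tr = 0.35 / BW
   = 0.35 / 1202050.2
   = 2.911692041e-07 s
   = 291.1692 ns

291.1692 ns


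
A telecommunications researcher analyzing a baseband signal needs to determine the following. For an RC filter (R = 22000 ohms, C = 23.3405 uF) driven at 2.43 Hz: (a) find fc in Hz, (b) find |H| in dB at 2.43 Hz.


Step 1 — cutoff frequency:
fc = 1 / (2*pi*R*C)
C = 23.3405 uF = 2.33405e-05 F
fc = 1 / (2*pi*22000*2.33405e-05)
   = 0.309947 Hz

Step 2 — magnitude at f = 2.43 Hz:
|H(f)| = 1 / sqrt(1 + (f/fc)^2)
f/fc = 2.43 / 0.309947 = 7.84005
|H| = 1 / sqrt(1 + 61.466384) = 0.1265251
|H|_dB = 20*log10(0.1265251) = -17.96 dB

fc = 0.309947 Hz; |H(2.43 Hz)| = -17.96 dB


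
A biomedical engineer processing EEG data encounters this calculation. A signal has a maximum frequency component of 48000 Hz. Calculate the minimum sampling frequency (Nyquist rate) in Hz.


The Nyquist rate is twice the maximum frequency component.
fs_min = 2 * fmax
      = 2 * 48000
      = 96000 Hz

96000


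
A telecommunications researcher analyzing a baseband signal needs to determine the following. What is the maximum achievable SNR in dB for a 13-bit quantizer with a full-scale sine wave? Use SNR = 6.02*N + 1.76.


Theoretical SNR for a full-scale sinusoid:
SNR = 6.02 * N + 1.76
    = 6.02 * 13 + 1.76
    = 78.26 + 1.76
    = 80.02 dB

80.02 dB


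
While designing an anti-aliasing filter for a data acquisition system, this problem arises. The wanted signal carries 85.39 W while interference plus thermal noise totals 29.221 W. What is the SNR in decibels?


SNR in decibels:
SNR = 10 * log10(Ps / Pn)
    = 10 * log10(85.39 / 29.221)
    = 10 * log10(2.9222)
    = 10 * 0.4657
    = 4.66 dB

4.66 dB


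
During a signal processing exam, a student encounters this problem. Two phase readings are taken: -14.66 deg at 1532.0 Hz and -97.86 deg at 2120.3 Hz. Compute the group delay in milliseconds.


Group delay from phase difference:
tau = -d(phi)/d(omega)
d(phi) = -83.2 deg = -1.452114 rad
d(omega) = 2*pi*(2120.3 - 1532.0) = 3696.3979 rad/s
tau = -(-1.452114) / 3696.3979
    = 0.3928 ms

0.3928 ms


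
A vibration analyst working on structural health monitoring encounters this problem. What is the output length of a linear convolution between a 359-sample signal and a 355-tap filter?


Linear convolution output length:
L = N + M - 1
  = 359 + 355 - 1
  = 713 samples

713


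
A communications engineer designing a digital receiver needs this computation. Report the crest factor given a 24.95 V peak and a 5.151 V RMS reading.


Crest factor is the ratio of peak to RMS:
CF = V_peak / V_rms
   = 24.95 / 5.151
   = 4.8437

4.8437


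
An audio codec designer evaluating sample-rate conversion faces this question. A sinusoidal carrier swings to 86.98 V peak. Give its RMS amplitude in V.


RMS voltage for a sinusoidal waveform:
V_rms = V_peak / sqrt(2)
      = 86.98 / 1.414214
      = 61.504 V

61.504 V


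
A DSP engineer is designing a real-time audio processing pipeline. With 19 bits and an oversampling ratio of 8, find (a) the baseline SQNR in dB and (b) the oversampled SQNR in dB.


Step 1 — baseline SQNR at Nyquist:
SQNR_base = 6.02*N + 1.76
          = 6.02*19 + 1.76
          = 116.14 dB

Step 2 — oversampling processing gain:
G = 10*log10(OSR) = 10*log10(8) = 9.03 dB

Step 3 — total:
SQNR_total = 116.14 + 9.03 = 125.17 dB

Base SQNR = 116.14 dB; oversampled SQNR = 125.17 dB


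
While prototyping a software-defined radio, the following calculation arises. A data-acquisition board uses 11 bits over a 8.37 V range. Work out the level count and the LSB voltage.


Step 1 — number of quantization levels:
L = 2^N = 2^11 = 2048

Step 2 — LSB step size:
delta = Vfs / L
      = 8.37 / 2048
      = 0.00408691 V

Levels = 2048; step size = 0.00408691 V


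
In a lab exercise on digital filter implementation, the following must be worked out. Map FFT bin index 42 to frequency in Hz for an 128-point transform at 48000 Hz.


Frequency of DFT bin k:
f_k = k * fs / N
    = 42 * 48000 / 128
    = 2016000 / 128
    = 15750.0 Hz

15750.0 Hz


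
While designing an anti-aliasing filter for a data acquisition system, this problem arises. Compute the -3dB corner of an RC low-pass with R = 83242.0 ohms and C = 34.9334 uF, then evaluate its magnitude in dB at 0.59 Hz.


Step 1 — cutoff frequency:
fc = 1 / (2*pi*R*C)
C = 34.9334 uF = 3.49334e-05 F
fc = 1 / (2*pi*83242.0*3.49334e-05)
   = 0.0547314 Hz

Step 2 — magnitude at f = 0.59 Hz:
|H(f)| = 1 / sqrt(1 + (f/fc)^2)
f/fc = 0.59 / 0.0547314 = 10.779918
|H| = 1 / sqrt(1 + 116.206632) = 0.0923685
|H|_dB = 20*log10(0.0923685) = -20.69 dB

fc = 0.0547314 Hz; |H(0.59 Hz)| = -20.69 dB


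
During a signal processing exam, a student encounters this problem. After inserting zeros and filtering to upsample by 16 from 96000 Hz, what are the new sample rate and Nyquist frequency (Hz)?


Step 1 — output sample rate after interpolation by L:
fs_out = L * fs_in = 16 * 96000 = 1536000 Hz

Step 2 — Nyquist frequency of the output stream:
f_Nyq = fs_out / 2 = 1536000 / 2 = 768000.0 Hz

fs_out = 1536000 Hz; f_Nyquist = 768000.0 Hz


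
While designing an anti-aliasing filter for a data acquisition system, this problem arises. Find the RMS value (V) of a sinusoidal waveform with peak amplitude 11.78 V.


RMS voltage for a sinusoidal waveform:
V_rms = V_peak / sqrt(2)
      = 11.78 / 1.414214
      = 8.33 V

8.33 V


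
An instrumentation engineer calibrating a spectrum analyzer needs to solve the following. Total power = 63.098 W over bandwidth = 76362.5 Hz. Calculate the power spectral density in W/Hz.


Power spectral density:
PSD = P / BW
    = 63.098 / 76362.5
    = 0.0008263 W/Hz

0.0008263 W/Hz


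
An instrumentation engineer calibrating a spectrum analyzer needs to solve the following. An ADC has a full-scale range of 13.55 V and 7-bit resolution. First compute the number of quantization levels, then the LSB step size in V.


Step 1 — number of quantization levels:
L = 2^N = 2^7 = 128

Step 2 — LSB step size:
delta = Vfs / L
      = 13.55 / 128
      = 0.10585938 V

Levels = 128; step size = 0.10585938 V


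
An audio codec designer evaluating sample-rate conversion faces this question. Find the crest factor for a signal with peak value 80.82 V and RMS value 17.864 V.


Crest factor is the ratio of peak to RMS:
CF = V_peak / V_rms
   = 80.82 / 17.864
   = 4.5242

4.5242


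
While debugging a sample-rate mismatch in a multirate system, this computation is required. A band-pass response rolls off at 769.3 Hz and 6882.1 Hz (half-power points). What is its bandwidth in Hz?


Bandwidth is the difference of -3dB frequencies:
BW = f_high - f_low
   = 6882.1 - 769.3
   = 6112.8 Hz

6112.8 Hz


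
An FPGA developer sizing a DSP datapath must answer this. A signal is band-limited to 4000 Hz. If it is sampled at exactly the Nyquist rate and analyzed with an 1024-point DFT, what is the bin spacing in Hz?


Step 1 — Nyquist sampling rate:
fs = 2 * fmax = 2 * 4000 = 8000 Hz

Step 2 — DFT bin spacing:
df = fs / N = 8000 / 1024 = 7.8125 Hz

7.8125 Hz


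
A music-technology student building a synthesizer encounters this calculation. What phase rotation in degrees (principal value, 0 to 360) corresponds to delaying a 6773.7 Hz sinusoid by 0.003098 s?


Phase shift from frequency and time delay:
phi = 360 * f * t_delay
    = 360 * 6773.7 * 0.003098
    = 7554.57 degrees
    mod 360 = 354.57 degrees

354.57 degrees


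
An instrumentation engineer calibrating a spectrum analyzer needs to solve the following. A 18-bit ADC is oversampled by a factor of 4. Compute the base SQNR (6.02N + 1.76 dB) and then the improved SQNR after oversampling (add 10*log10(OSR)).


Step 1 — baseline SQNR at Nyquist:
SQNR_base = 6.02*N + 1.76
          = 6.02*18 + 1.76
          = 110.12 dB

Step 2 — oversampling processing gain:
G = 10*log10(OSR) = 10*log10(4) = 6.02 dB

Step 3 — total:
SQNR_total = 110.12 + 6.02 = 116.14 dB

Base SQNR = 110.12 dB; oversampled SQNR = 116.14 dB


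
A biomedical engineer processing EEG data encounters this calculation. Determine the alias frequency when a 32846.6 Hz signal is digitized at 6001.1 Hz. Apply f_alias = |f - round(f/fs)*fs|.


Compute the nearest integer multiple of fs to the signal:
n = round(32846.6 / 6001.1) = 5
f_alias = |32846.6 - 5 * 6001.1|
        = |32846.6 - 30005.5|
        = 2841.1 Hz

2841.1


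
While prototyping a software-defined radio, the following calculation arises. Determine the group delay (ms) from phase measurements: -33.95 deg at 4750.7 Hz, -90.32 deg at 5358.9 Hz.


Group delay from phase difference:
tau = -d(phi)/d(omega)
d(phi) = -56.37 deg = -0.983842 rad
d(omega) = 2*pi*(5358.9 - 4750.7) = 3821.4333 rad/s
tau = -(-0.983842) / 3821.4333
    = 0.2575 ms

0.2575 ms


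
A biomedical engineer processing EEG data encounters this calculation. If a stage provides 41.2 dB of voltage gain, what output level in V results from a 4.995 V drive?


Output voltage from dB gain:
V_out = V_in * 10^(gain_dB / 20)
      = 4.995 * 10^(41.2 / 20)
      = 4.995 * 114.815362
      = 573.5027 V

573.5027 V


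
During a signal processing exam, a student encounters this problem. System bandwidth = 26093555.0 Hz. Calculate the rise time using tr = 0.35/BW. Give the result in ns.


Rise time from bandwidth relationship:
tr = 0.35 / BW
   = 0.35 / 26093555.0
   = 1.341327389e-08 s
   = 13.4133 ns

13.4133 ns


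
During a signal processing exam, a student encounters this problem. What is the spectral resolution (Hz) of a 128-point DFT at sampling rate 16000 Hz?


DFT frequency resolution:
df = fs / N
   = 16000 / 128
   = 125.0 Hz

125.0 Hz


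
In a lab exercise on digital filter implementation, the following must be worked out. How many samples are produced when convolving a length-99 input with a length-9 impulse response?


Linear convolution output length:
L = N + M - 1
  = 99 + 9 - 1
  = 107 samples

107


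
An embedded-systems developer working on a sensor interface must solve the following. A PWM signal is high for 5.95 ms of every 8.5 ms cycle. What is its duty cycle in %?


Duty cycle as a percentage:
DC = (t_on / T) * 100
   = (5.95 / 8.5) * 100
   = 0.7 * 100
   = 70.0 %

70.0 %


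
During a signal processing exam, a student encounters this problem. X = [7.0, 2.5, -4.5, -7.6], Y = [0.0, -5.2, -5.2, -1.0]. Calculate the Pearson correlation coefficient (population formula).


Pearson correlation coefficient (population):
r = cov(X,Y) / (std(X) * std(Y))
Mean X = -0.65, Mean Y = -2.85
Cov(X,Y) = 2.6475
Std(X) = 5.735198, Std(Y) = 2.376447
r = 0.1942

0.1942


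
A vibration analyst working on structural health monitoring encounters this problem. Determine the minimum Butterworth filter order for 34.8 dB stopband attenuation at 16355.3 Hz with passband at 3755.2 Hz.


Butterworth filter order formula:
n = log10(10^(A/10) - 1) / (2 * log10(f_stop/f_pass))
10^(34.8/10) - 1 = 3018.9517
f_stop/f_pass = 16355.3 / 3755.2 = 4.3554
n = 2.7228 -> ceil = 3

3


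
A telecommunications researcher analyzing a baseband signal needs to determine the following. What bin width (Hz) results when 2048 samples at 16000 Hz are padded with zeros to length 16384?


Frequency resolution after zero-padding:
N_padded = 2048 * 8 = 16384
df = fs / N_padded
   = 16000 / 16384
   = 0.9766 Hz

0.9766 Hz


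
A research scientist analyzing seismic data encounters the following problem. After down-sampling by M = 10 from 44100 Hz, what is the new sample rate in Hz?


Decimation reduces the sample rate:
fs_out = fs_in / M
       = 44100 / 10
       = 4410.0 Hz

4410.0 Hz


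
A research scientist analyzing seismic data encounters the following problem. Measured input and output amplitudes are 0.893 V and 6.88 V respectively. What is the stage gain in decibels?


Voltage gain in dB:
G = 20 * log10(Vout / Vin)
  = 20 * log10(6.88 / 0.893)
  = 20 * log10(7.704367)
  = 20 * 0.886737
  = 17.73 dB

17.73 dB


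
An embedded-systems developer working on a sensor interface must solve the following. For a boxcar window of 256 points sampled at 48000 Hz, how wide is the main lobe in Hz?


Main lobe width for a rectangular window:
Width = 2 * fs / N
      = 2 * 48000 / 256
      = 96000 / 256
      = 375.0 Hz

375.0 Hz


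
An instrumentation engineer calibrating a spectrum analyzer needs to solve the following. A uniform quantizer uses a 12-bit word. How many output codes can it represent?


Number of quantization levels = 2^N
= 2^12
= 4096

4096


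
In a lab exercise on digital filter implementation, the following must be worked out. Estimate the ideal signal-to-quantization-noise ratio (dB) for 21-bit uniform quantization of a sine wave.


Theoretical SNR for a full-scale sinusoid:
SNR = 6.02 * N + 1.76
    = 6.02 * 21 + 1.76
    = 126.42 + 1.76
    = 128.18 dB

128.18 dB


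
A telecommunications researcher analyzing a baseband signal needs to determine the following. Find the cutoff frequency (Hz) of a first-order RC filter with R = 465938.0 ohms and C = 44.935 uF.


Cutoff frequency of a first-order RC filter:
fc = 1 / (2 * pi * R * C)
C = 44.935 uF = 4.4935e-05 F
fc = 1 / (2 * pi * 465938.0 * 4.4935e-05)
   = 1 / 131.55057344283
   = 0.007602 Hz

0.007602 Hz


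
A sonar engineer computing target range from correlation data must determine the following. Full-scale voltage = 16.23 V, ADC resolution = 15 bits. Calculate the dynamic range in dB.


Dynamic range from full-scale to LSB:
V_min = V_max / 2^bits = 16.23 / 2^15
DR = 20 * log10(V_max / V_min)
   = 20 * log10(2^15)
   = 20 * 15 * log10(2)
   = 90.31 dB

90.31 dB


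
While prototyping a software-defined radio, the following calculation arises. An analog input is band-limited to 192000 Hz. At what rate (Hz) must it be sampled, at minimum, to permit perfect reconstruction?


The Nyquist rate is twice the maximum frequency component.
fs_min = 2 * fmax
      = 2 * 192000
      = 384000 Hz

384000


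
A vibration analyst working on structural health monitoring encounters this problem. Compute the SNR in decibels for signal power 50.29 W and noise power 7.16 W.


SNR in decibels:
SNR = 10 * log10(Ps / Pn)
    = 10 * log10(50.29 / 7.16)
    = 10 * log10(7.0237)
    = 10 * 0.8466
    = 8.47 dB

8.47 dB


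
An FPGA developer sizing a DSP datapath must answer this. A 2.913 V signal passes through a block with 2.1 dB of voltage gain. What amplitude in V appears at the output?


Output voltage from dB gain:
V_out = V_in * 10^(gain_dB / 20)
      = 2.913 * 10^(2.1 / 20)
      = 2.913 * 1.273503
      = 3.7097 V

3.7097 V


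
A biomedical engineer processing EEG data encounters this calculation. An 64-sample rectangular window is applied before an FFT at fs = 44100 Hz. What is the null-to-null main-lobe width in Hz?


Main lobe width for a rectangular window:
Width = 2 * fs / N
      = 2 * 44100 / 64
      = 88200 / 64
      = 1378.125 Hz

1378.125 Hz


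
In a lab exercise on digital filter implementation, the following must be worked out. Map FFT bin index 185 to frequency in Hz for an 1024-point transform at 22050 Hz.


Frequency of DFT bin k:
f_k = k * fs / N
    = 185 * 22050 / 1024
    = 4079250 / 1024
    = 3983.643 Hz

3983.643 Hz


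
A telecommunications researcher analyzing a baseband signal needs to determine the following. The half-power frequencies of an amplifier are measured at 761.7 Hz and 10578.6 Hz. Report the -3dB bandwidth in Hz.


Bandwidth is the difference of -3dB frequencies:
BW = f_high - f_low
   = 10578.6 - 761.7
   = 9816.9 Hz

9816.9 Hz


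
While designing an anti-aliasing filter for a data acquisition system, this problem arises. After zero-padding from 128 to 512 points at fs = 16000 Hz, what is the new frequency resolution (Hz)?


Frequency resolution after zero-padding:
N_padded = 128 * 4 = 512
df = fs / N_padded
   = 16000 / 512
   = 31.25 Hz

31.25 Hz


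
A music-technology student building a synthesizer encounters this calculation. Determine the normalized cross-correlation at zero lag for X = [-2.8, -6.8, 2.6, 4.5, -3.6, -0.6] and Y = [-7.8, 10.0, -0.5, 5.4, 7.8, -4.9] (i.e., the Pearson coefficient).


Pearson correlation coefficient (population):
r = cov(X,Y) / (std(X) * std(Y))
Mean X = -1.1167, Mean Y = 1.6667
Cov(X,Y) = -6.188889
Std(X) = 3.806318, Std(Y) = 6.562943
r = -0.2477

-0.2477


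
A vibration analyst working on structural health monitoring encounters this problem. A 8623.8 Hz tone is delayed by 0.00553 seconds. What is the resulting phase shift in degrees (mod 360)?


Phase shift from frequency and time delay:
phi = 360 * f * t_delay
    = 360 * 8623.8 * 0.00553
    = 17168.26 degrees
    mod 360 = 248.26 degrees

248.26 degrees


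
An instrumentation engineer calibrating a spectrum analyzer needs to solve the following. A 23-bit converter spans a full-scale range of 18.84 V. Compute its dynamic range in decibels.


Dynamic range from full-scale to LSB:
V_min = V_max / 2^bits = 18.84 / 2^23
DR = 20 * log10(V_max / V_min)
   = 20 * log10(2^23)
   = 20 * 23 * log10(2)
   = 138.47 dB

138.47 dB


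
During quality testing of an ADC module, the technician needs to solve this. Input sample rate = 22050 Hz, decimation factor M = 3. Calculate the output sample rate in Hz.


Decimation reduces the sample rate:
fs_out = fs_in / M
       = 22050 / 3
       = 7350.0 Hz

7350.0 Hz


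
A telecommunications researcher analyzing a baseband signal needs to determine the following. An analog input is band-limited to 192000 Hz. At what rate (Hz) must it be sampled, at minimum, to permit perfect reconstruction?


The Nyquist rate is twice the maximum frequency component.
fs_min = 2 * fmax
      = 2 * 192000
      = 384000 Hz

384000
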